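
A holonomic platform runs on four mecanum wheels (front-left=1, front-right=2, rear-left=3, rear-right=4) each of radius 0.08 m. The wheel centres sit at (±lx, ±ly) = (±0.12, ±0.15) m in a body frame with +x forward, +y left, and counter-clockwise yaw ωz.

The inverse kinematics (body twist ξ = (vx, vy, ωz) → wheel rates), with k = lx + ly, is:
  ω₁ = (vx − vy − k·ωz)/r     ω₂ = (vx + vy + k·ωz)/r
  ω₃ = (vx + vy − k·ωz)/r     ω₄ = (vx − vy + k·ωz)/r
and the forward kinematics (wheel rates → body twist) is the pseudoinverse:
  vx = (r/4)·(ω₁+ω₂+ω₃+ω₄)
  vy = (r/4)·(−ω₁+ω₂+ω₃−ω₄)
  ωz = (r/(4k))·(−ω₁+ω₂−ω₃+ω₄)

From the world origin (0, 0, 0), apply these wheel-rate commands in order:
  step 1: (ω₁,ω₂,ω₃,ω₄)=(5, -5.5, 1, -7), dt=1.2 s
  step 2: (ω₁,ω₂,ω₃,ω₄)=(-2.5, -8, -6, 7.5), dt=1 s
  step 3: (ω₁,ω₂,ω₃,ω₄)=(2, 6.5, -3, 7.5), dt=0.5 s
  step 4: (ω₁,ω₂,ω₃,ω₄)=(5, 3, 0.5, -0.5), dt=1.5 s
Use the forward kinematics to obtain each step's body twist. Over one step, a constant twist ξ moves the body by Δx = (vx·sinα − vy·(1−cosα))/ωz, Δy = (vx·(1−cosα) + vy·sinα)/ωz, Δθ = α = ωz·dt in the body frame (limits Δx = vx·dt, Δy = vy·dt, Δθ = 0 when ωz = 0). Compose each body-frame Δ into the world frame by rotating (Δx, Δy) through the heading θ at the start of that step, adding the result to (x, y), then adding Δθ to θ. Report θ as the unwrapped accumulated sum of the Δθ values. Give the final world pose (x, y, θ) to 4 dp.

step 1: ξ=(vx,vy,ωz)=(-0.1300, -0.0500, -1.3704), dt=1.2 → body Δ=(-0.1338, 0.0655, -1.6444) → world pose (-0.1338, 0.0655, -1.6444)
step 2: ξ=(vx,vy,ωz)=(-0.1800, -0.3800, 0.5926), dt=1.0 → body Δ=(-0.0603, -0.4099, 0.5926) → world pose (-0.5382, 0.1558, -1.0519)
step 3: ξ=(vx,vy,ωz)=(0.2600, -0.1200, 1.1111), dt=0.5 → body Δ=(0.1397, -0.0218, 0.5556) → world pose (-0.4878, 0.0237, -0.4963)
step 4: ξ=(vx,vy,ωz)=(0.1600, -0.0200, -0.2222), dt=1.5 → body Δ=(0.2306, -0.0691, -0.3333) → world pose (-0.3179, -0.1469, -0.8296)

(-0.3179, -0.1469, -0.8296)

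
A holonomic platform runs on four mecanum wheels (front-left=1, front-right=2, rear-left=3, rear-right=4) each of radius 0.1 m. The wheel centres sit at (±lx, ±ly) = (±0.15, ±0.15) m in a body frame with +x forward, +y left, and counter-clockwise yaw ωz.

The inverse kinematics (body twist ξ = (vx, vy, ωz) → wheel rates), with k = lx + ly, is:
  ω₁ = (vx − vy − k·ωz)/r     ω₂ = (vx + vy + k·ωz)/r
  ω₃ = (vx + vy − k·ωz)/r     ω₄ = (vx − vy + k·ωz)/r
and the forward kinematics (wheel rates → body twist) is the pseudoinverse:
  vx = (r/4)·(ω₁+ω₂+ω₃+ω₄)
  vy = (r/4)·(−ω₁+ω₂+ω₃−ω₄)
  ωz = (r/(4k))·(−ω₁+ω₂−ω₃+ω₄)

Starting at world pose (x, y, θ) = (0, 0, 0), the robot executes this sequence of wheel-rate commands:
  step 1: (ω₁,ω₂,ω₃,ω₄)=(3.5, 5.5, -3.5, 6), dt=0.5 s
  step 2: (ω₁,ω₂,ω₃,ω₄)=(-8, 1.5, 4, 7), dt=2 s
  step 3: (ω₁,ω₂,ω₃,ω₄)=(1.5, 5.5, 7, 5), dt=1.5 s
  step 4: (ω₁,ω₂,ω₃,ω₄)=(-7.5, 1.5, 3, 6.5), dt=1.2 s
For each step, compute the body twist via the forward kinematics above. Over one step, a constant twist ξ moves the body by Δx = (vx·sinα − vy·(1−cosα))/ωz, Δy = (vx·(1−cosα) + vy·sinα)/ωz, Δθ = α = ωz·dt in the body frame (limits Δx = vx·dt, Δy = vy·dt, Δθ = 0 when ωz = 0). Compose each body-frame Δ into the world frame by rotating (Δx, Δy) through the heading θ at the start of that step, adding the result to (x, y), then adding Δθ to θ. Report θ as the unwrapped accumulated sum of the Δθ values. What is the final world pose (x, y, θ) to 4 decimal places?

step 1: ξ=(vx,vy,ωz)=(0.2875, -0.1875, 0.9583), dt=0.5 → body Δ=(0.1603, -0.0564, 0.4792) → world pose (0.1603, -0.0564, 0.4792)
step 2: ξ=(vx,vy,ωz)=(0.1125, 0.1625, 1.0417), dt=2.0 → body Δ=(-0.1384, 0.2969, 2.0833) → world pose (-0.0993, 0.1433, 2.5625)
step 3: ξ=(vx,vy,ωz)=(0.4750, 0.1500, 0.1667), dt=1.5 → body Δ=(0.6771, 0.3113, 0.2500) → world pose (-0.8364, 0.2533, 2.8125)
step 4: ξ=(vx,vy,ωz)=(0.0875, 0.1375, 1.0417), dt=1.2 → body Δ=(-0.0107, 0.1828, 1.2500) → world pose (-0.8854, 0.0769, 4.0625)

(-0.8854, 0.0769, 4.0625)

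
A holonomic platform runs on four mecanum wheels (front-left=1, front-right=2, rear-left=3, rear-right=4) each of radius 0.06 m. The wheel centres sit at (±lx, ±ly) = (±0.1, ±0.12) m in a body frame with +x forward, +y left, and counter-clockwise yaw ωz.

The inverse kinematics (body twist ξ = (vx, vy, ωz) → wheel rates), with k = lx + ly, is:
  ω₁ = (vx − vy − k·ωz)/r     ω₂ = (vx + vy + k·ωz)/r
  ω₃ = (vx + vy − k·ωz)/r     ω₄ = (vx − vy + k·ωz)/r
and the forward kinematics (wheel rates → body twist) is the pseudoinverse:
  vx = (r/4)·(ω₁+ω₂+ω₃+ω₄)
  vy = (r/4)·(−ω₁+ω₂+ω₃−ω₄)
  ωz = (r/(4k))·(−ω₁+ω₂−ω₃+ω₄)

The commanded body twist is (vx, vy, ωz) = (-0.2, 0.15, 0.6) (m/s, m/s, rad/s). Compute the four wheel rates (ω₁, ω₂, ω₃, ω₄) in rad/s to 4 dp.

(-8.0333, 1.3667, -3.0333, -3.6333)

k = lx + ly = 0.1 + 0.12 = 0.2200;  k·ωz = 0.2200·0.6 = 0.1320
ω₁ (FL) = (vx − vy − k·ωz)/r = -0.4820/0.06 = -8.0333
ω₂ (FR) = (vx + vy + k·ωz)/r = 0.0820/0.06 = 1.3667
ω₃ (RL) = (vx + vy − k·ωz)/r = -0.1820/0.06 = -3.0333
ω₄ (RR) = (vx − vy + k·ωz)/r = -0.2180/0.06 = -3.6333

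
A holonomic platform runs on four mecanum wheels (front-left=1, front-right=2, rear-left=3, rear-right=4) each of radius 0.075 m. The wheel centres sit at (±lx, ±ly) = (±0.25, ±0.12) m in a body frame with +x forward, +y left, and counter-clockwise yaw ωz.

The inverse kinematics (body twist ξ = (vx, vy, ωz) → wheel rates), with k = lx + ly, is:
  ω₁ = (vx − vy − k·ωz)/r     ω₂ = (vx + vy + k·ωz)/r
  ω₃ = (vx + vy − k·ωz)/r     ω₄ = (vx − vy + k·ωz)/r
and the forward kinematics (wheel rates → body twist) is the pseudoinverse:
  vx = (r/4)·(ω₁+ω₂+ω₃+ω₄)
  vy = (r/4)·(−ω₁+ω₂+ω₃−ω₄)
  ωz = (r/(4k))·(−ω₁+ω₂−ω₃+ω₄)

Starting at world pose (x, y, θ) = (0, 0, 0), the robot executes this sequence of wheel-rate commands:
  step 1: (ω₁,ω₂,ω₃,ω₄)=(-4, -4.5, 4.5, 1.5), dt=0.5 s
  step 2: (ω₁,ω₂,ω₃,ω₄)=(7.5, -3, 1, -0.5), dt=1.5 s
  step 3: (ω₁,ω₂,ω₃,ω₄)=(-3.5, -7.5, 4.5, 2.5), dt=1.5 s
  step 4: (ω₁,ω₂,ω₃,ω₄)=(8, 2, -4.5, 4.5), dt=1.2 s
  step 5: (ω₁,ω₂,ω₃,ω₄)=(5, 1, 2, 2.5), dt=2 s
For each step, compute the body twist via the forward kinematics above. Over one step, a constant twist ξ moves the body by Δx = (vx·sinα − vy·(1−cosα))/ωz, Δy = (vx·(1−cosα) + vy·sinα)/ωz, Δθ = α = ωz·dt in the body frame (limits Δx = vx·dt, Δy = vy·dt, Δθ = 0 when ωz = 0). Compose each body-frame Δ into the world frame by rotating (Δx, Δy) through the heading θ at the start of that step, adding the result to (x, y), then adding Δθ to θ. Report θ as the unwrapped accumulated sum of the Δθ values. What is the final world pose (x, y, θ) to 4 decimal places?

step 1: ξ=(vx,vy,ωz)=(-0.0469, 0.0469, -0.1774), dt=0.5 → body Δ=(-0.0224, 0.0244, -0.0887) → world pose (-0.0224, 0.0244, -0.0887)
step 2: ξ=(vx,vy,ωz)=(0.0938, -0.1687, -0.6081), dt=1.5 → body Δ=(0.0143, -0.2793, -0.9122) → world pose (-0.0329, -0.2550, -1.0008)
step 3: ξ=(vx,vy,ωz)=(-0.0750, -0.0375, -0.3041), dt=1.5 → body Δ=(-0.1212, -0.0291, -0.4561) → world pose (-0.1228, -0.1686, -1.4569)
step 4: ξ=(vx,vy,ωz)=(0.1875, -0.2812, 0.1520), dt=1.2 → body Δ=(0.2545, -0.3152, 0.1824) → world pose (-0.4070, -0.4572, -1.2745)
step 5: ξ=(vx,vy,ωz)=(0.1969, -0.0844, -0.1774), dt=2.0 → body Δ=(0.3559, -0.2343, -0.3547) → world pose (-0.5272, -0.8661, -1.6292)

(-0.5272, -0.8661, -1.6292)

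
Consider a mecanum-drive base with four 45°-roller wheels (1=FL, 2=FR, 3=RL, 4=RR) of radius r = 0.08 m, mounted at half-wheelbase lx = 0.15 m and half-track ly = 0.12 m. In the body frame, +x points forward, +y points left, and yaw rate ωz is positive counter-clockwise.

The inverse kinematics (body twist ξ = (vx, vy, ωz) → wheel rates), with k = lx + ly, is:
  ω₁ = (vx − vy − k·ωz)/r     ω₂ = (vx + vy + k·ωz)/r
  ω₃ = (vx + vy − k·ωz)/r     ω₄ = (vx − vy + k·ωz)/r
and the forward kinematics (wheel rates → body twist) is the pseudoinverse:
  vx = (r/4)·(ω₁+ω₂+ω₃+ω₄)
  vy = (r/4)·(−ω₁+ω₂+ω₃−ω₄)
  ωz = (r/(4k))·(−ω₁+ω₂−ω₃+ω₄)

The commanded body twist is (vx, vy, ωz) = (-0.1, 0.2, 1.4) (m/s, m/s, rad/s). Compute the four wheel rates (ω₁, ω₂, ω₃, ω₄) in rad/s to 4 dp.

k = lx + ly = 0.15 + 0.12 = 0.2700;  k·ωz = 0.2700·1.4 = 0.3780
ω₁ (FL) = (vx − vy − k·ωz)/r = -0.6780/0.08 = -8.4750
ω₂ (FR) = (vx + vy + k·ωz)/r = 0.4780/0.08 = 5.9750
ω₃ (RL) = (vx + vy − k·ωz)/r = -0.2780/0.08 = -3.4750
ω₄ (RR) = (vx − vy + k·ωz)/r = 0.0780/0.08 = 0.9750

(-8.4750, 5.9750, -3.4750, 0.9750)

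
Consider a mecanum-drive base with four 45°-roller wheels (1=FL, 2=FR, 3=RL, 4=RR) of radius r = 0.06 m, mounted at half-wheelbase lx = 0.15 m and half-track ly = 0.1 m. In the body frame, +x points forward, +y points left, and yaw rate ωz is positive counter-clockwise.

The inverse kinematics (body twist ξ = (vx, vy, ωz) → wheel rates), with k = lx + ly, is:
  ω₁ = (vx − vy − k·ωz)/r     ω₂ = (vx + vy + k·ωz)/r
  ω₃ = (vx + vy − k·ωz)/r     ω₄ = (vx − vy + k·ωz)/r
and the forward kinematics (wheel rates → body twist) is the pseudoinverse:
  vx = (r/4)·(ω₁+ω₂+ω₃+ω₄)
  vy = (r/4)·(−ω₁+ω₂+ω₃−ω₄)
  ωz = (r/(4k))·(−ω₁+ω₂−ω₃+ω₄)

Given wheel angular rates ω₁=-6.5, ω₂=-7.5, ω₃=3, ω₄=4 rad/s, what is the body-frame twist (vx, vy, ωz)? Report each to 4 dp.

(-0.1050, -0.0300, 0.0000)

k = lx + ly = 0.15 + 0.1 = 0.2500
ω₁+ω₂+ω₃+ω₄ = -7.0000  →  vx = (0.06/4)·-7.0000 = -0.1050
−ω₁+ω₂+ω₃−ω₄ = -2.0000  →  vy = (0.06/4)·-2.0000 = -0.0300
−ω₁+ω₂−ω₃+ω₄ = 0.0000  →  ωz = (0.06/1.0000)·0.0000 = 0.0000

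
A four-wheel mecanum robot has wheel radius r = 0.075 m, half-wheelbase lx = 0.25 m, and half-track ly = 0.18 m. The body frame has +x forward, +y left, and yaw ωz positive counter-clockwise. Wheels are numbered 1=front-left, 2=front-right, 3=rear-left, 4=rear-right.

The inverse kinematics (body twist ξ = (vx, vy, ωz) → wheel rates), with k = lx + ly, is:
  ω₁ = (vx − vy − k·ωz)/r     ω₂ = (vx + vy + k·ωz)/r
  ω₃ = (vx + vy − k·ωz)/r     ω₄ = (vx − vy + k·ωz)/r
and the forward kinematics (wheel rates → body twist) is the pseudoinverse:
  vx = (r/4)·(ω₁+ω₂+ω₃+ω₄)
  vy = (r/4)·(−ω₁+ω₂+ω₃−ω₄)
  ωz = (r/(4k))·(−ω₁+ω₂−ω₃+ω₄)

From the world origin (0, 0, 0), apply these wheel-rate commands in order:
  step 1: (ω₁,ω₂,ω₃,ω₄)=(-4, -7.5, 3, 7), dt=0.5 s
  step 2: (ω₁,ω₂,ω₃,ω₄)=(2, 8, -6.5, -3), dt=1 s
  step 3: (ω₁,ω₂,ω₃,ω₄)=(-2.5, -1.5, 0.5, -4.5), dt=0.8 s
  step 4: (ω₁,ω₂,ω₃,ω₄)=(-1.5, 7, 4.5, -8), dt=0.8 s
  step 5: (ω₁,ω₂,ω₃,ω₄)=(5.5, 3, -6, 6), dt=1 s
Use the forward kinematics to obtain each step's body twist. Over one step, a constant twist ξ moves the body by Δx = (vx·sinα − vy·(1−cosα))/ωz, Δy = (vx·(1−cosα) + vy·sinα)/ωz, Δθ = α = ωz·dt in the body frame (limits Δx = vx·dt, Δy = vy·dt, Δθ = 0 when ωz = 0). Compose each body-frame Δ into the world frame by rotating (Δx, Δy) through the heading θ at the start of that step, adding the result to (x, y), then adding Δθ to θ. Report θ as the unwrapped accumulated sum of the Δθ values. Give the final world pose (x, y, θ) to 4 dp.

(0.0454, 0.1350, 0.5603)

step 1: ξ=(vx,vy,ωz)=(-0.0281, -0.1406, 0.0218), dt=0.5 → body Δ=(-0.0137, -0.0704, 0.0109) → world pose (-0.0137, -0.0704, 0.0109)
step 2: ξ=(vx,vy,ωz)=(0.0094, 0.0469, 0.4142), dt=1.0 → body Δ=(-0.0005, 0.0475, 0.4142) → world pose (-0.0147, -0.0229, 0.4251)
step 3: ξ=(vx,vy,ωz)=(-0.1500, 0.1125, -0.1744), dt=0.8 → body Δ=(-0.1133, 0.0981, -0.1395) → world pose (-0.1584, 0.0197, 0.2856)
step 4: ξ=(vx,vy,ωz)=(0.0375, 0.3937, -0.1744), dt=0.8 → body Δ=(0.0518, 0.3119, -0.1395) → world pose (-0.1965, 0.3335, 0.1461)
step 5: ξ=(vx,vy,ωz)=(0.1594, -0.2719, 0.4142), dt=1.0 → body Δ=(0.2104, -0.2316, 0.4142) → world pose (0.0454, 0.1350, 0.5603)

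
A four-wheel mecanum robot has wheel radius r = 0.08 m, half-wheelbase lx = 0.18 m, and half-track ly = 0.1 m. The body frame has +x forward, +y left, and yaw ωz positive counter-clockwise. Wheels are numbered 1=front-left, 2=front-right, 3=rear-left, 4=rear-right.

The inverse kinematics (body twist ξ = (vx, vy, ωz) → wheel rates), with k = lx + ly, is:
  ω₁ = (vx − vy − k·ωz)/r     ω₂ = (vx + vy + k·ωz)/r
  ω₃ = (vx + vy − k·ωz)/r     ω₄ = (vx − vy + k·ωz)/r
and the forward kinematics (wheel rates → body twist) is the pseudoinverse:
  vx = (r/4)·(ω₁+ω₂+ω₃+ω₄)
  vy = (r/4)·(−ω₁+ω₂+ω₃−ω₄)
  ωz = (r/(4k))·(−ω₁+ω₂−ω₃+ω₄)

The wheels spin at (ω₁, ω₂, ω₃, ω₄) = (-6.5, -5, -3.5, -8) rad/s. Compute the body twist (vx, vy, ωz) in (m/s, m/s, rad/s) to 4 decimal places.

k = lx + ly = 0.18 + 0.1 = 0.2800
ω₁+ω₂+ω₃+ω₄ = -23.0000  →  vx = (0.08/4)·-23.0000 = -0.4600
−ω₁+ω₂+ω₃−ω₄ = 6.0000  →  vy = (0.08/4)·6.0000 = 0.1200
−ω₁+ω₂−ω₃+ω₄ = -3.0000  →  ωz = (0.08/1.1200)·-3.0000 = -0.2143

(-0.4600, 0.1200, -0.2143)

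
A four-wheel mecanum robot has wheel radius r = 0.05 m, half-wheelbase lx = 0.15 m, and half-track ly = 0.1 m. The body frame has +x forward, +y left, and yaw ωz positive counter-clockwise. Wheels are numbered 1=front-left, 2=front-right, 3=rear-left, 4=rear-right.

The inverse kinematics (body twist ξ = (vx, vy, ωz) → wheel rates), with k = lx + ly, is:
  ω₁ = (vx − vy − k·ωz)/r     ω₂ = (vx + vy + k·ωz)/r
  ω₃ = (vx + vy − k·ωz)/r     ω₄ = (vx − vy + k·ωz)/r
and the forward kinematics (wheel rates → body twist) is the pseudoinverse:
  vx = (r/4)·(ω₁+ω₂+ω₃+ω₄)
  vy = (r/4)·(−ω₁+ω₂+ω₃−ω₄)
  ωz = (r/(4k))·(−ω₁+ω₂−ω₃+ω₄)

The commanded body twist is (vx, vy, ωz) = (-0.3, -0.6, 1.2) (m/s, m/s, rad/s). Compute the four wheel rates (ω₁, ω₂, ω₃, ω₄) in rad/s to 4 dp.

(0.0000, -12.0000, -24.0000, 12.0000)

k = lx + ly = 0.15 + 0.1 = 0.2500;  k·ωz = 0.2500·1.2 = 0.3000
ω₁ (FL) = (vx − vy − k·ωz)/r = 0.0000/0.05 = 0.0000
ω₂ (FR) = (vx + vy + k·ωz)/r = -0.6000/0.05 = -12.0000
ω₃ (RL) = (vx + vy − k·ωz)/r = -1.2000/0.05 = -24.0000
ω₄ (RR) = (vx − vy + k·ωz)/r = 0.6000/0.05 = 12.0000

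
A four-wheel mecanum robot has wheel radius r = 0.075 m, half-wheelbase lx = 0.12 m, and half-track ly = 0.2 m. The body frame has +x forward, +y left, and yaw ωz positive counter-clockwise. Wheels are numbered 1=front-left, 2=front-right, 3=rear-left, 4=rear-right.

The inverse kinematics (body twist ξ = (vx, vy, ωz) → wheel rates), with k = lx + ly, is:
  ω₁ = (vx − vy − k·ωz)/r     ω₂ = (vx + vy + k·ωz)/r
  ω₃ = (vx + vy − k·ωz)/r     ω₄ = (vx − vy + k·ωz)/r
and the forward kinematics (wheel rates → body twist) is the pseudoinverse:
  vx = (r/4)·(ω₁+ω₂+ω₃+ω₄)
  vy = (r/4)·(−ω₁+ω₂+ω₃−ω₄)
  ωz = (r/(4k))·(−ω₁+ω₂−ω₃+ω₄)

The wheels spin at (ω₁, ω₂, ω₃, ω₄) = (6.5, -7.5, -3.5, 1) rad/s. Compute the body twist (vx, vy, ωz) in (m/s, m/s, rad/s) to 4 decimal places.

(-0.0656, -0.3469, -0.5566)

k = lx + ly = 0.12 + 0.2 = 0.3200
ω₁+ω₂+ω₃+ω₄ = -3.5000  →  vx = (0.075/4)·-3.5000 = -0.0656
−ω₁+ω₂+ω₃−ω₄ = -18.5000  →  vy = (0.075/4)·-18.5000 = -0.3469
−ω₁+ω₂−ω₃+ω₄ = -9.5000  →  ωz = (0.075/1.2800)·-9.5000 = -0.5566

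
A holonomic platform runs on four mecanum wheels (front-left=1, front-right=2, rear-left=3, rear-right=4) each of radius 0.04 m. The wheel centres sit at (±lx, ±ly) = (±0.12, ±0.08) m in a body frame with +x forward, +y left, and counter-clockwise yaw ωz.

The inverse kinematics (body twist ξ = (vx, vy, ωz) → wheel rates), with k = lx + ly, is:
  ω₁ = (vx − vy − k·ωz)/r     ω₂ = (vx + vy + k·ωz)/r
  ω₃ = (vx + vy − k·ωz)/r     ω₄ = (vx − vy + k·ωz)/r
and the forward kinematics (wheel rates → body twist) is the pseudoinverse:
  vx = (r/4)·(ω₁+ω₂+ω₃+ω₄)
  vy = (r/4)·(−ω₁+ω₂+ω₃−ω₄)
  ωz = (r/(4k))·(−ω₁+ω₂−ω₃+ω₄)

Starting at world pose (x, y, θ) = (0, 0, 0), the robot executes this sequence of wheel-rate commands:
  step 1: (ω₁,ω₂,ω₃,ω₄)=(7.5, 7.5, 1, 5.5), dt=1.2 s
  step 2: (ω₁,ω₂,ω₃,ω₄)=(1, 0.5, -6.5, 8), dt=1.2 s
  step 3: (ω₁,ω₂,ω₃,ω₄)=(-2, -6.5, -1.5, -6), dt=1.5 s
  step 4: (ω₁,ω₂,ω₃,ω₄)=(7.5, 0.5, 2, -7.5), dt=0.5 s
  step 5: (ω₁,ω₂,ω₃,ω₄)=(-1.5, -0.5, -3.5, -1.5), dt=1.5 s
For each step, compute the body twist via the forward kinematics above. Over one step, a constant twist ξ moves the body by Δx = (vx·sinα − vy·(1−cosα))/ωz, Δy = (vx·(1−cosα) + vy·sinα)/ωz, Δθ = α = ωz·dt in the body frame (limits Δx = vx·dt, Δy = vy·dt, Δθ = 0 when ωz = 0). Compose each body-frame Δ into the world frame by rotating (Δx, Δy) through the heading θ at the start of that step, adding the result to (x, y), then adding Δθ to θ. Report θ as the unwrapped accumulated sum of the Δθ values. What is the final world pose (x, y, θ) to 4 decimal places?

(0.1391, -0.3096, 0.2475)

step 1: ξ=(vx,vy,ωz)=(0.2150, -0.0450, 0.2250), dt=1.2 → body Δ=(0.2621, -0.0187, 0.2700) → world pose (0.2621, -0.0187, 0.2700)
step 2: ξ=(vx,vy,ωz)=(0.0300, -0.1500, 0.7000), dt=1.2 → body Δ=(0.1032, -0.1453, 0.8400) → world pose (0.4003, -0.1313, 1.1100)
step 3: ξ=(vx,vy,ωz)=(-0.1600, 0.0000, -0.4500), dt=1.5 → body Δ=(-0.2222, 0.0780, -0.6750) → world pose (0.2317, -0.2956, 0.4350)
step 4: ξ=(vx,vy,ωz)=(0.0250, 0.0250, -0.8250), dt=0.5 → body Δ=(0.0147, 0.0096, -0.4125) → world pose (0.2410, -0.2807, 0.0225)
step 5: ξ=(vx,vy,ωz)=(-0.0700, -0.0100, 0.1500), dt=1.5 → body Δ=(-0.1024, -0.0266, 0.2250) → world pose (0.1391, -0.3096, 0.2475)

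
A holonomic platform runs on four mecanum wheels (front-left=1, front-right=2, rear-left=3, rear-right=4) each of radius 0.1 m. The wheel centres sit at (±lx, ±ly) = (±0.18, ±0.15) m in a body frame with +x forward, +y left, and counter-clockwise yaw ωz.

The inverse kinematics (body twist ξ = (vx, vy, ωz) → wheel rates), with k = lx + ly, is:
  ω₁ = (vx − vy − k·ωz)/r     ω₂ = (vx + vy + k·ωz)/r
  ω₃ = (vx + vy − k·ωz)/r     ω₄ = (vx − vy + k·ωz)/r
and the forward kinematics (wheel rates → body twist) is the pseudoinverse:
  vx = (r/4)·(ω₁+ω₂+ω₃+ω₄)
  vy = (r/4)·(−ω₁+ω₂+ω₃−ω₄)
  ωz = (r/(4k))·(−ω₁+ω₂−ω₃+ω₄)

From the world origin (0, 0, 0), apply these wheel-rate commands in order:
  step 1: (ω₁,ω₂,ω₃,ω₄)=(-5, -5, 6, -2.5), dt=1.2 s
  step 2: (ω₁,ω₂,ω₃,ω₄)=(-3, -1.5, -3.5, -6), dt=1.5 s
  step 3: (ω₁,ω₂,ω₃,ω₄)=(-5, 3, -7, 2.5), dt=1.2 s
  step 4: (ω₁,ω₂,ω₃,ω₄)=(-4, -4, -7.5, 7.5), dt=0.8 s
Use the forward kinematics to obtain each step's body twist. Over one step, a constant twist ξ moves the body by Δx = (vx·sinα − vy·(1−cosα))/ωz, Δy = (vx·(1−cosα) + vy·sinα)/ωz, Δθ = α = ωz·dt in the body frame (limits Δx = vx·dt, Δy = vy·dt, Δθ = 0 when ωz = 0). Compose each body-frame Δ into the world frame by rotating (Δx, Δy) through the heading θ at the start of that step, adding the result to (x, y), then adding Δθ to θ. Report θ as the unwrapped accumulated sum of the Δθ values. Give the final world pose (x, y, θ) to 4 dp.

step 1: ξ=(vx,vy,ωz)=(-0.1625, 0.2125, -0.6439), dt=1.2 → body Δ=(-0.0824, 0.3020, -0.7727) → world pose (-0.0824, 0.3020, -0.7727)
step 2: ξ=(vx,vy,ωz)=(-0.3500, 0.1000, -0.0758), dt=1.5 → body Δ=(-0.5154, 0.1795, -0.1136) → world pose (-0.3262, 0.7903, -0.8864)
step 3: ξ=(vx,vy,ωz)=(-0.1625, -0.0375, 1.3258), dt=1.2 → body Δ=(-0.0937, -0.1533, 1.5909) → world pose (-0.5042, 0.7660, 0.7045)
step 4: ξ=(vx,vy,ωz)=(-0.2000, -0.3750, 1.1364), dt=0.8 → body Δ=(-0.0116, -0.3282, 0.9091) → world pose (-0.3005, 0.5084, 1.6136)

(-0.3005, 0.5084, 1.6136)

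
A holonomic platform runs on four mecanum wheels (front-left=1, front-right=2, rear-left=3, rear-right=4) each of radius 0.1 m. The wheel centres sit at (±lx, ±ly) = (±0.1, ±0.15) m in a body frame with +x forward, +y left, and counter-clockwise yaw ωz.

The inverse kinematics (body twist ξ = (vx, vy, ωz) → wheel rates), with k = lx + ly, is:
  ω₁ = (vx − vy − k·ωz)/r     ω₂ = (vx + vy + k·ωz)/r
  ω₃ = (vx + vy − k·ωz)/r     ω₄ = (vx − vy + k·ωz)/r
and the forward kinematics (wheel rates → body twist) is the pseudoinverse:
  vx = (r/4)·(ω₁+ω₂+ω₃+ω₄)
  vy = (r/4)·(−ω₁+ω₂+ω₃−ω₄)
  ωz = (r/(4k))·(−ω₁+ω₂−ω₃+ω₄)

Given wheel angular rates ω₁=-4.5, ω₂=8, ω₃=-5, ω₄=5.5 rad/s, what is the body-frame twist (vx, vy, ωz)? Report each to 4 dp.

k = lx + ly = 0.1 + 0.15 = 0.2500
ω₁+ω₂+ω₃+ω₄ = 4.0000  →  vx = (0.1/4)·4.0000 = 0.1000
−ω₁+ω₂+ω₃−ω₄ = 2.0000  →  vy = (0.1/4)·2.0000 = 0.0500
−ω₁+ω₂−ω₃+ω₄ = 23.0000  →  ωz = (0.1/1.0000)·23.0000 = 2.3000

(0.1000, 0.0500, 2.3000)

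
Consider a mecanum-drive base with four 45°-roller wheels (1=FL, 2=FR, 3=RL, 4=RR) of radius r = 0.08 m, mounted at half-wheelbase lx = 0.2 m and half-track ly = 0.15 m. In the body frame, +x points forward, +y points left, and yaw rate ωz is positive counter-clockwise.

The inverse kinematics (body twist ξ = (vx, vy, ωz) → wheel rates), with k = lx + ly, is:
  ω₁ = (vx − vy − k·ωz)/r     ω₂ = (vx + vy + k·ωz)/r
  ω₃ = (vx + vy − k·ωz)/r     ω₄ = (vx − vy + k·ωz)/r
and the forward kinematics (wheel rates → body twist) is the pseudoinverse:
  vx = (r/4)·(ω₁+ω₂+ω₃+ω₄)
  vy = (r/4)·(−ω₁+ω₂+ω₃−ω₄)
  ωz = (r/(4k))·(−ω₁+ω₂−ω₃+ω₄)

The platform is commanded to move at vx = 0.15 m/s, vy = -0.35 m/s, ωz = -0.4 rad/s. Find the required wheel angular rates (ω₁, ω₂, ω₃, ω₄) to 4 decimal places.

(8.0000, -4.2500, -0.7500, 4.5000)

k = lx + ly = 0.2 + 0.15 = 0.3500;  k·ωz = 0.3500·-0.4 = -0.1400
ω₁ (FL) = (vx − vy − k·ωz)/r = 0.6400/0.08 = 8.0000
ω₂ (FR) = (vx + vy + k·ωz)/r = -0.3400/0.08 = -4.2500
ω₃ (RL) = (vx + vy − k·ωz)/r = -0.0600/0.08 = -0.7500
ω₄ (RR) = (vx − vy + k·ωz)/r = 0.3600/0.08 = 4.5000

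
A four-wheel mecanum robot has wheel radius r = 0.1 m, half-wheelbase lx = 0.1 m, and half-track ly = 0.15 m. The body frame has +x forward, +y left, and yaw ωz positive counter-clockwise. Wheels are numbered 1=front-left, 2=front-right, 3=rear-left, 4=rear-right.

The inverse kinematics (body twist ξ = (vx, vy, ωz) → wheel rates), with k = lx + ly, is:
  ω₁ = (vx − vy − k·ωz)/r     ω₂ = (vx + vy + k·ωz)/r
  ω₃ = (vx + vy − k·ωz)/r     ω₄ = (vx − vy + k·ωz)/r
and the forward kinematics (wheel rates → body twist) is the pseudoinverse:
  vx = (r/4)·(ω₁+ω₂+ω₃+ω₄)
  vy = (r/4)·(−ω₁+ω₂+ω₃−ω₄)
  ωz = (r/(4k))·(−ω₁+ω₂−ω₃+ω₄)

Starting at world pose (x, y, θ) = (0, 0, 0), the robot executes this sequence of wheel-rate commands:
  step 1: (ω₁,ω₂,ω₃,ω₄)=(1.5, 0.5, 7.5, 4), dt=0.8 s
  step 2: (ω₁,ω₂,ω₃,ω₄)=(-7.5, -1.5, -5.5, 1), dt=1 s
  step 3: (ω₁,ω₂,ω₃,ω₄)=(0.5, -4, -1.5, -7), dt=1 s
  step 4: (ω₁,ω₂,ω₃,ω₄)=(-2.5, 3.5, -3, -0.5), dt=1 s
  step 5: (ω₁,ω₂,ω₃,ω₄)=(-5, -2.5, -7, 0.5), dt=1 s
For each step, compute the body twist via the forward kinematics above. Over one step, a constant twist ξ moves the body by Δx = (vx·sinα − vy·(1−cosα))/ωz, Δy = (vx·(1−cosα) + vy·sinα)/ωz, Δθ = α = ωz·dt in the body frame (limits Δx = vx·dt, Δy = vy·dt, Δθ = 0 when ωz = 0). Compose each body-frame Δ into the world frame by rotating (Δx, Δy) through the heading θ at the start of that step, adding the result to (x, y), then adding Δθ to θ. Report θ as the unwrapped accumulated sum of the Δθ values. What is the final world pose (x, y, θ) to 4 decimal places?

step 1: ξ=(vx,vy,ωz)=(0.3375, 0.0625, -0.4500), dt=0.8 → body Δ=(0.2731, 0.0008, -0.3600) → world pose (0.2731, 0.0008, -0.3600)
step 2: ξ=(vx,vy,ωz)=(-0.3375, -0.0125, 1.2500), dt=1.0 → body Δ=(-0.2494, -0.1944, 1.2500) → world pose (-0.0287, -0.0932, 0.8900)
step 3: ξ=(vx,vy,ωz)=(-0.3000, 0.0250, -1.0000), dt=1.0 → body Δ=(-0.2409, 0.1589, -1.0000) → world pose (-0.3039, -0.1804, -0.1100)
step 4: ξ=(vx,vy,ωz)=(-0.0625, 0.0875, 0.8500), dt=1.0 → body Δ=(-0.0902, 0.0523, 0.8500) → world pose (-0.3879, -0.1185, 0.7400)
step 5: ξ=(vx,vy,ωz)=(-0.3500, -0.1250, 1.0000), dt=1.0 → body Δ=(-0.2371, -0.2661, 1.0000) → world pose (-0.3835, -0.4748, 1.7400)

(-0.3835, -0.4748, 1.7400)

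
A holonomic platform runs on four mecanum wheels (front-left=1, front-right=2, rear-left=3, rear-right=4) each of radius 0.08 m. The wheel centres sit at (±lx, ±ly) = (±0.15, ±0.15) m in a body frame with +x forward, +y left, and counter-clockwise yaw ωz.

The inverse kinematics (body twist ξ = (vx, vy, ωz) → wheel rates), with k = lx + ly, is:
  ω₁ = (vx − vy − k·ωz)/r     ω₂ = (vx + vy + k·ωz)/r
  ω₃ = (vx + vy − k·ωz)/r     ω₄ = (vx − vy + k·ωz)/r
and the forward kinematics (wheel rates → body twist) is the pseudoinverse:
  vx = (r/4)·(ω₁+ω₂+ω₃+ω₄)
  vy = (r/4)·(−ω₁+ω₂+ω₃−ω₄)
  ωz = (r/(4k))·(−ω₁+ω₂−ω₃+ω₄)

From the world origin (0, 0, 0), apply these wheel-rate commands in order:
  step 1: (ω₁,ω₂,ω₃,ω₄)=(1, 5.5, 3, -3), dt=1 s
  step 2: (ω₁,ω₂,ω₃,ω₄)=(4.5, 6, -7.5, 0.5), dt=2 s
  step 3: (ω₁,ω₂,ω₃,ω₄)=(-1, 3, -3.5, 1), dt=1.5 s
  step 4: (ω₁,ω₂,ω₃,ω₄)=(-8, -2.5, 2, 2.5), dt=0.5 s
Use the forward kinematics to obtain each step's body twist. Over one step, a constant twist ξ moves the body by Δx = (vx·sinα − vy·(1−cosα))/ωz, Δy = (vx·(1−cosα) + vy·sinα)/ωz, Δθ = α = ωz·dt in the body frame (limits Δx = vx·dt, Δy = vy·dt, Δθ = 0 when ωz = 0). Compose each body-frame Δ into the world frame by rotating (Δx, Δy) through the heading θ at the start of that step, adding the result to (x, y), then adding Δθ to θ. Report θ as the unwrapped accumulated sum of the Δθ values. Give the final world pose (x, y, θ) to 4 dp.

(0.3797, -0.0309, 2.2167)

step 1: ξ=(vx,vy,ωz)=(0.1300, 0.2100, -0.1000), dt=1.0 → body Δ=(0.1403, 0.2032, -0.1000) → world pose (0.1403, 0.2032, -0.1000)
step 2: ξ=(vx,vy,ωz)=(0.0700, -0.1300, 0.6333), dt=2.0 → body Δ=(0.2492, -0.1184, 1.2667) → world pose (0.3765, 0.0604, 1.1667)
step 3: ξ=(vx,vy,ωz)=(-0.0100, -0.0100, 0.5667), dt=1.5 → body Δ=(-0.0073, -0.0193, 0.8500) → world pose (0.3913, 0.0462, 2.0167)
step 4: ξ=(vx,vy,ωz)=(-0.1200, 0.1000, 0.4000), dt=0.5 → body Δ=(-0.0646, 0.0437, 0.2000) → world pose (0.3797, -0.0309, 2.2167)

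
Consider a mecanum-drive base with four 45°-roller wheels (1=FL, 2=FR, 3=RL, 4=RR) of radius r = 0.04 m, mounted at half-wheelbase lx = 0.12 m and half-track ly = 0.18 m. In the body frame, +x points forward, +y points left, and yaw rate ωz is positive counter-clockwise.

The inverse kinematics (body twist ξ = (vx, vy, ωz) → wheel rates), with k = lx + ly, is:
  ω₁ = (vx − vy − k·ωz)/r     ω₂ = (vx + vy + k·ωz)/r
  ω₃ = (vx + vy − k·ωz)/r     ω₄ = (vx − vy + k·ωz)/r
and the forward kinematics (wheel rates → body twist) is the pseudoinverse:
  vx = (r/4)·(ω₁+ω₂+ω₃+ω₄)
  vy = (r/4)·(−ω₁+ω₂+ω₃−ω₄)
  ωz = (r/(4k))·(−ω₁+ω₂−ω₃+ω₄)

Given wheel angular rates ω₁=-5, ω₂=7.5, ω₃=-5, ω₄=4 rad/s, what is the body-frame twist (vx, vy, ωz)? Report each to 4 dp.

k = lx + ly = 0.12 + 0.18 = 0.3000
ω₁+ω₂+ω₃+ω₄ = 1.5000  →  vx = (0.04/4)·1.5000 = 0.0150
−ω₁+ω₂+ω₃−ω₄ = 3.5000  →  vy = (0.04/4)·3.5000 = 0.0350
−ω₁+ω₂−ω₃+ω₄ = 21.5000  →  ωz = (0.04/1.2000)·21.5000 = 0.7167

(0.0150, 0.0350, 0.7167)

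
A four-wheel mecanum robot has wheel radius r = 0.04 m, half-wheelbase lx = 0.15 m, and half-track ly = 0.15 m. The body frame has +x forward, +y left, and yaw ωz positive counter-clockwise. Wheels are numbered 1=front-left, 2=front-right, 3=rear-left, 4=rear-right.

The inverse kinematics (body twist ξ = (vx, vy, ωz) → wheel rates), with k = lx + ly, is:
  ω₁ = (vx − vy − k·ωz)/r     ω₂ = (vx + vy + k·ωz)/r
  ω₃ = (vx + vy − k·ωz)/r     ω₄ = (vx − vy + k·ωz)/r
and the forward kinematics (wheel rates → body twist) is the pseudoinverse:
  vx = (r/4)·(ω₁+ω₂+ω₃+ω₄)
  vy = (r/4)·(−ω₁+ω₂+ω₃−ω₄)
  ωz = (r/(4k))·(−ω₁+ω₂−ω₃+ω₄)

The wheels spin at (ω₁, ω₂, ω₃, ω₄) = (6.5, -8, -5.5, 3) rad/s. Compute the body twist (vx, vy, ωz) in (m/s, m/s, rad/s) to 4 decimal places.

(-0.0400, -0.2300, -0.2000)

k = lx + ly = 0.15 + 0.15 = 0.3000
ω₁+ω₂+ω₃+ω₄ = -4.0000  →  vx = (0.04/4)·-4.0000 = -0.0400
−ω₁+ω₂+ω₃−ω₄ = -23.0000  →  vy = (0.04/4)·-23.0000 = -0.2300
−ω₁+ω₂−ω₃+ω₄ = -6.0000  →  ωz = (0.04/1.2000)·-6.0000 = -0.2000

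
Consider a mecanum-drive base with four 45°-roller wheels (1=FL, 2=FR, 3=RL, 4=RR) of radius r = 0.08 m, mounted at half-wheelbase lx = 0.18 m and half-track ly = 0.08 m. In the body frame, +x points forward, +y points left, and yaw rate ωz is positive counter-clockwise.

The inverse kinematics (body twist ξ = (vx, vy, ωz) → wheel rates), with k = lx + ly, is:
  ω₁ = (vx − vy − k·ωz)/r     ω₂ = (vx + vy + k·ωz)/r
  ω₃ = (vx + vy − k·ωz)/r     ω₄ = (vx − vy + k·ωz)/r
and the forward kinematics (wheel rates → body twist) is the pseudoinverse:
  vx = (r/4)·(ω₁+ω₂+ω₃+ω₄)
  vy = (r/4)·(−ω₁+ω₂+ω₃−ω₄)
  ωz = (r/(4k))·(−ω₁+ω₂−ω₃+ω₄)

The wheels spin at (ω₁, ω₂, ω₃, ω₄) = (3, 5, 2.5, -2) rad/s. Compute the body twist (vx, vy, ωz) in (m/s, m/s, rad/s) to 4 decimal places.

(0.1700, 0.1300, -0.1923)

k = lx + ly = 0.18 + 0.08 = 0.2600
ω₁+ω₂+ω₃+ω₄ = 8.5000  →  vx = (0.08/4)·8.5000 = 0.1700
−ω₁+ω₂+ω₃−ω₄ = 6.5000  →  vy = (0.08/4)·6.5000 = 0.1300
−ω₁+ω₂−ω₃+ω₄ = -2.5000  →  ωz = (0.08/1.0400)·-2.5000 = -0.1923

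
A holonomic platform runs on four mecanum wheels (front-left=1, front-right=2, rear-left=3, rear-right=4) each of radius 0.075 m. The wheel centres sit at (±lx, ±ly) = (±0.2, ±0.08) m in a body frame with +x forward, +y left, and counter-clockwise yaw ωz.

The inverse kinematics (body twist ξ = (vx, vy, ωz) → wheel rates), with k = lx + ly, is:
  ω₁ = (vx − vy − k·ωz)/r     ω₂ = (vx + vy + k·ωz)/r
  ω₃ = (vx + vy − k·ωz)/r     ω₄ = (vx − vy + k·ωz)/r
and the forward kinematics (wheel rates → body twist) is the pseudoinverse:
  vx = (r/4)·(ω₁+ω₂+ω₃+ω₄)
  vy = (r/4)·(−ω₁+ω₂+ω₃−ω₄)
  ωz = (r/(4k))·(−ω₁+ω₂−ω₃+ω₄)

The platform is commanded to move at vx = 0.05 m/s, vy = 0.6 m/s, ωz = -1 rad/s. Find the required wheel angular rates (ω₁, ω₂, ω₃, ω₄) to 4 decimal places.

(-3.6000, 4.9333, 12.4000, -11.0667)

k = lx + ly = 0.2 + 0.08 = 0.2800;  k·ωz = 0.2800·-1 = -0.2800
ω₁ (FL) = (vx − vy − k·ωz)/r = -0.2700/0.075 = -3.6000
ω₂ (FR) = (vx + vy + k·ωz)/r = 0.3700/0.075 = 4.9333
ω₃ (RL) = (vx + vy − k·ωz)/r = 0.9300/0.075 = 12.4000
ω₄ (RR) = (vx − vy + k·ωz)/r = -0.8300/0.075 = -11.0667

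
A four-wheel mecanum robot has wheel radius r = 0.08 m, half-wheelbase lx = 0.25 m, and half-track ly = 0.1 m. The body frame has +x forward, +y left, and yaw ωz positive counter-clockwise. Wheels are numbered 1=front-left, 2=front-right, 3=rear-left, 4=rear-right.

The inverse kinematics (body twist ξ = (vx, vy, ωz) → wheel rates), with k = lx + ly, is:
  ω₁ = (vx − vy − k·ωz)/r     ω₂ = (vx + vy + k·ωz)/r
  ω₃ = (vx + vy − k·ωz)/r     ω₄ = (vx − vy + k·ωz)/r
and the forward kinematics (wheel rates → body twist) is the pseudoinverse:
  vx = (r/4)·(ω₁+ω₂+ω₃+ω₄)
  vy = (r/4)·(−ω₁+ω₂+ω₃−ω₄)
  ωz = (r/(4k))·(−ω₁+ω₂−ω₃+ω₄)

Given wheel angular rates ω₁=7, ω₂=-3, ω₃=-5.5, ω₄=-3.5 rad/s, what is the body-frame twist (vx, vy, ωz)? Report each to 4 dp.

k = lx + ly = 0.25 + 0.1 = 0.3500
ω₁+ω₂+ω₃+ω₄ = -5.0000  →  vx = (0.08/4)·-5.0000 = -0.1000
−ω₁+ω₂+ω₃−ω₄ = -12.0000  →  vy = (0.08/4)·-12.0000 = -0.2400
−ω₁+ω₂−ω₃+ω₄ = -8.0000  →  ωz = (0.08/1.4000)·-8.0000 = -0.4571

(-0.1000, -0.2400, -0.4571)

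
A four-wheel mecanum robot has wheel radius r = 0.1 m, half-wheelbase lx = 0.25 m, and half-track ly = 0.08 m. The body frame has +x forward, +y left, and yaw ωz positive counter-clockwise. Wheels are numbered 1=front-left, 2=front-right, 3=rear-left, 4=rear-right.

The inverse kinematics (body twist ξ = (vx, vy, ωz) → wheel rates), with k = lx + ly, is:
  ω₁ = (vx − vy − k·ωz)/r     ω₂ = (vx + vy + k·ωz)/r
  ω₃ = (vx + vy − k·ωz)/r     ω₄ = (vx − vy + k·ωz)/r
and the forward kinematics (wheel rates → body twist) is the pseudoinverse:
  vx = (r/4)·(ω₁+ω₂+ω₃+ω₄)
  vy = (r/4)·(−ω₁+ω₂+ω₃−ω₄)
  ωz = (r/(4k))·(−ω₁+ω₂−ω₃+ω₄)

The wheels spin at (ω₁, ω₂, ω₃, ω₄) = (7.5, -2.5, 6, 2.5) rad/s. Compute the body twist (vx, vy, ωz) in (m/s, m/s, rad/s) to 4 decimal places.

k = lx + ly = 0.25 + 0.08 = 0.3300
ω₁+ω₂+ω₃+ω₄ = 13.5000  →  vx = (0.1/4)·13.5000 = 0.3375
−ω₁+ω₂+ω₃−ω₄ = -6.5000  →  vy = (0.1/4)·-6.5000 = -0.1625
−ω₁+ω₂−ω₃+ω₄ = -13.5000  →  ωz = (0.1/1.3200)·-13.5000 = -1.0227

(0.3375, -0.1625, -1.0227)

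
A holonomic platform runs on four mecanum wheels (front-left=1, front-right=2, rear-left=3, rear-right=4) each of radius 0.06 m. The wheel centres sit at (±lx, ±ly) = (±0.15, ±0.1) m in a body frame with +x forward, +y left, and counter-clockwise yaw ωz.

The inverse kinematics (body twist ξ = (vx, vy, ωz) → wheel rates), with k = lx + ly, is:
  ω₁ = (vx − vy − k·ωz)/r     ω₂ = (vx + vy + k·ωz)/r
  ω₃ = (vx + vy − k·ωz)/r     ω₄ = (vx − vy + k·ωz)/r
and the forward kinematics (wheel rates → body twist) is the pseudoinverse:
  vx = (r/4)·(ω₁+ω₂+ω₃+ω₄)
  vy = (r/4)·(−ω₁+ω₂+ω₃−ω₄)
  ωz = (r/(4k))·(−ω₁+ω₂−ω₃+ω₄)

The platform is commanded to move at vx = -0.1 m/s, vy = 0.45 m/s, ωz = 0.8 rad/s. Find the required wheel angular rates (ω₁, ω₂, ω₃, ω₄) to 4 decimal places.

k = lx + ly = 0.15 + 0.1 = 0.2500;  k·ωz = 0.2500·0.8 = 0.2000
ω₁ (FL) = (vx − vy − k·ωz)/r = -0.7500/0.06 = -12.5000
ω₂ (FR) = (vx + vy + k·ωz)/r = 0.5500/0.06 = 9.1667
ω₃ (RL) = (vx + vy − k·ωz)/r = 0.1500/0.06 = 2.5000
ω₄ (RR) = (vx − vy + k·ωz)/r = -0.3500/0.06 = -5.8333

(-12.5000, 9.1667, 2.5000, -5.8333)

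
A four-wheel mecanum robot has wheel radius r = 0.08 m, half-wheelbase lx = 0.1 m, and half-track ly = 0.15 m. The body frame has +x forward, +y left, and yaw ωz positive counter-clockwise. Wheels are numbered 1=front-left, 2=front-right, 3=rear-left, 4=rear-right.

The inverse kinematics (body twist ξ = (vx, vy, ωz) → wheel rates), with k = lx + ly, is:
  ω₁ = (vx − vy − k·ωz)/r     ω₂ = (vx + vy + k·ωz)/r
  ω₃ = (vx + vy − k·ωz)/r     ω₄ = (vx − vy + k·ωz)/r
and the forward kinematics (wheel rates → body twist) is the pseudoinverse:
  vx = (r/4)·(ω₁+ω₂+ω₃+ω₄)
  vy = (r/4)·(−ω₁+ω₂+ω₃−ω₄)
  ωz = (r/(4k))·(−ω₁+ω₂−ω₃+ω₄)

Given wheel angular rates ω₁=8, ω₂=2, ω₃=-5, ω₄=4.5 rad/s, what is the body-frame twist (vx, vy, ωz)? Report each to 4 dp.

(0.1900, -0.3100, 0.2800)

k = lx + ly = 0.1 + 0.15 = 0.2500
ω₁+ω₂+ω₃+ω₄ = 9.5000  →  vx = (0.08/4)·9.5000 = 0.1900
−ω₁+ω₂+ω₃−ω₄ = -15.5000  →  vy = (0.08/4)·-15.5000 = -0.3100
−ω₁+ω₂−ω₃+ω₄ = 3.5000  →  ωz = (0.08/1.0000)·3.5000 = 0.2800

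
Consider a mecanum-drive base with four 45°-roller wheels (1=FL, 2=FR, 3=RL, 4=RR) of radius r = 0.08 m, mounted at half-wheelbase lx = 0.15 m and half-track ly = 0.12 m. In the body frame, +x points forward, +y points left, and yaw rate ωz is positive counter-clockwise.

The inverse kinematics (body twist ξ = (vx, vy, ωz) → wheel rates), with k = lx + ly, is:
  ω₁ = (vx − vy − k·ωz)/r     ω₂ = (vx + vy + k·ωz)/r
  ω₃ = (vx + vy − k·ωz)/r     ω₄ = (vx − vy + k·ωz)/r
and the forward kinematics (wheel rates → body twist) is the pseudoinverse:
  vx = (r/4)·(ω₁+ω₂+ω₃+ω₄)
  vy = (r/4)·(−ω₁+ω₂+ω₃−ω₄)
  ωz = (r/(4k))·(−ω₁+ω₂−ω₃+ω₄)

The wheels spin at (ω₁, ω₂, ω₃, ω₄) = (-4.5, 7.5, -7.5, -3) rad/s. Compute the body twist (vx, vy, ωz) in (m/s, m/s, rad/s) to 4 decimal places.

k = lx + ly = 0.15 + 0.12 = 0.2700
ω₁+ω₂+ω₃+ω₄ = -7.5000  →  vx = (0.08/4)·-7.5000 = -0.1500
−ω₁+ω₂+ω₃−ω₄ = 7.5000  →  vy = (0.08/4)·7.5000 = 0.1500
−ω₁+ω₂−ω₃+ω₄ = 16.5000  →  ωz = (0.08/1.0800)·16.5000 = 1.2222

(-0.1500, 0.1500, 1.2222)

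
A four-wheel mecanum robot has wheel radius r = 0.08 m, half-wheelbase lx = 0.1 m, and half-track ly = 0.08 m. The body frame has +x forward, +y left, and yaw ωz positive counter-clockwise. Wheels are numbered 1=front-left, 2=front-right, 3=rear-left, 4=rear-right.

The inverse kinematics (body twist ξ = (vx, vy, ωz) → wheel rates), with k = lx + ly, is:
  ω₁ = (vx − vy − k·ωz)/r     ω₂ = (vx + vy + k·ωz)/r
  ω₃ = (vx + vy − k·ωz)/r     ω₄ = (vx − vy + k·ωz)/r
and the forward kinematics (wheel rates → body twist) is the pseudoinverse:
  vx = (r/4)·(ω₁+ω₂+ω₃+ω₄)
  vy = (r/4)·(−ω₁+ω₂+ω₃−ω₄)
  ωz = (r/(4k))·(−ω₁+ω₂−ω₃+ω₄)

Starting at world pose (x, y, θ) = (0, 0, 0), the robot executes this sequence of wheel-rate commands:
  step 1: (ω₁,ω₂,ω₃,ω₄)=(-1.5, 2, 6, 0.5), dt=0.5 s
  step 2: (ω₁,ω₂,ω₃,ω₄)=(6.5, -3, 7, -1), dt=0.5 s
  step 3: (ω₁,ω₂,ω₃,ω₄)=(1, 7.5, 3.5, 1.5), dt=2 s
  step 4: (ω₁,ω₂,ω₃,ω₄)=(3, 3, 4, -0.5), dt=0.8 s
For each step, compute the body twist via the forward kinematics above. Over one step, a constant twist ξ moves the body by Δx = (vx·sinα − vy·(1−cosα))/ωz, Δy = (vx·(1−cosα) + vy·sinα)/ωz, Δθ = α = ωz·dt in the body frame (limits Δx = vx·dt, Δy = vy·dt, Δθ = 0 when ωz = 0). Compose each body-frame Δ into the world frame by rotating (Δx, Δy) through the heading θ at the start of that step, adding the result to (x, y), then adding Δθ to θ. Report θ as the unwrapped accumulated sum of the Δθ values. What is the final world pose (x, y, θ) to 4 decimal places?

step 1: ξ=(vx,vy,ωz)=(0.1400, 0.1800, -0.2222), dt=0.5 → body Δ=(0.0749, 0.0859, -0.1111) → world pose (0.0749, 0.0859, -0.1111)
step 2: ξ=(vx,vy,ωz)=(0.1900, -0.0300, -1.9444), dt=0.5 → body Δ=(0.0740, -0.0554, -0.9722) → world pose (0.1422, 0.0227, -1.0833)
step 3: ξ=(vx,vy,ωz)=(0.2700, 0.1700, 0.5000), dt=2.0 → body Δ=(0.2981, 0.5343, 1.0000) → world pose (0.7540, 0.0096, -0.0833)
step 4: ξ=(vx,vy,ωz)=(0.1900, 0.0900, -0.5000), dt=0.8 → body Δ=(0.1622, 0.0401, -0.4000) → world pose (0.9189, 0.0360, -0.4833)

(0.9189, 0.0360, -0.4833)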